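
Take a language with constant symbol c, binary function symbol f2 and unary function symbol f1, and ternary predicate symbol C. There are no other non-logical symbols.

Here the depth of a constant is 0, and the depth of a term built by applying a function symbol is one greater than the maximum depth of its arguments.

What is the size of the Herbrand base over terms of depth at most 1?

First count ground terms of depth ≤ 1.
Count level by level. With function symbols f2/2, f1/1, the terms of depth ≤ k are the 1 constant together with each function applied to depth-≤(k−1) tuples, so N_k = 1 + N_{k-1}^2 + N_{k-1}.
N_0 = 1
N_1 = 1 + 1^2 + 1 = 3
So |H| = 3.
For each predicate symbol, the number of ground atoms is |H| raised to its arity; summing:
  C: 3^3 = 27
Total ground atoms: 27.

27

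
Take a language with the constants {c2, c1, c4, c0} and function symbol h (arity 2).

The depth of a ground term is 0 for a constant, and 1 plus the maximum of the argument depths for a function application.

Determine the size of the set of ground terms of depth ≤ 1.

If N_k denotes the number of depth-≤k ground terms, the 4 constants give N_0 = 4, and each function symbol of arity r contributes N_{k-1}^r new terms at level k: N_k = 4 + N_{k-1}^2.
N_0 = 4
N_1 = 4 + 4^2 = 20

20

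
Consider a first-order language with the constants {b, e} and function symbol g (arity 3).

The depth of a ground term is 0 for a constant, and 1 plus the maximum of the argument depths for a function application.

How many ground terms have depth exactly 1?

8

Count level by level. With function symbols g/3, the terms of depth ≤ k are the 2 constants together with each function applied to depth-≤(k−1) tuples, so N_k = 2 + N_{k-1}^3.
N_0 = 2
N_1 = 2 + 2^3 = 10
Terms of depth exactly 1: N_1 − N_0 = 10 − 2 = 8.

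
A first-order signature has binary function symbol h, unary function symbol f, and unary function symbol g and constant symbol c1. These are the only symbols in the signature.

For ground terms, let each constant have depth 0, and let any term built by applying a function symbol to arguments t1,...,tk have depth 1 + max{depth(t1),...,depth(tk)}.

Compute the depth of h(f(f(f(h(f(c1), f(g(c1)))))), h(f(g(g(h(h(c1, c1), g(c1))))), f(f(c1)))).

7

depth(f(c1)) = 1 + depth(c1) = 1 + 0 = 1
depth(g(c1)) = 1 + depth(c1) = 1 + 0 = 1
depth(f(g(c1))) = 1 + depth(g(c1)) = 1 + 1 = 2
depth(h(f(c1), f(g(c1)))) = 1 + max(1, 2) = 3
depth(f(h(f(c1), f(g(c1))))) = 1 + depth(h(f(c1), f(g(c1)))) = 1 + 3 = 4
depth(f(f(h(f(c1), f(g(c1)))))) = 1 + depth(f(h(f(c1), f(g(c1))))) = 1 + 4 = 5
depth(f(f(f(h(f(c1), f(g(c1))))))) = 1 + depth(f(f(h(f(c1), f(g(c1)))))) = 1 + 5 = 6
depth(h(c1, c1)) = 1 + max(0, 0) = 1
depth(h(h(c1, c1), g(c1))) = 1 + max(1, 1) = 2
depth(g(h(h(c1, c1), g(c1)))) = 1 + depth(h(h(c1, c1), g(c1))) = 1 + 2 = 3
depth(g(g(h(h(c1, c1), g(c1))))) = 1 + depth(g(h(h(c1, c1), g(c1)))) = 1 + 3 = 4
depth(f(g(g(h(h(c1, c1), g(c1)))))) = 1 + depth(g(g(h(h(c1, c1), g(c1))))) = 1 + 4 = 5
depth(f(f(c1))) = 1 + depth(f(c1)) = 1 + 1 = 2
depth(h(f(g(g(h(h(c1, c1), g(c1))))), f(f(c1)))) = 1 + max(5, 2) = 6
depth(h(f(f(f(h(f(c1), f(g(c1)))))), h(f(g(g(h(h(c1, c1), g(c1))))), f(f(c1))))) = 1 + max(6, 6) = 7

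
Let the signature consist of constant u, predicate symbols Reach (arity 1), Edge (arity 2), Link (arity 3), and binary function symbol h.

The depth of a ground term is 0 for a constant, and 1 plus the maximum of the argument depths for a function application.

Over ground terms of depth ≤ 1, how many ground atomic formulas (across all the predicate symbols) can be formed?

First count ground terms of depth ≤ 1.
Let N_k = |{terms of depth ≤ k}|. Then N_0 = 1 and N_k = 1 + N_{k-1}^2 for k ≥ 1 (one summand per function symbol, arity giving the exponent).
N_0 = 1
N_1 = 1 + 1^2 = 2
Explicitly: u, h(u, u).
So |H| = 2.
For each predicate symbol, the number of ground atoms is |H| raised to its arity; summing:
  Reach: 2;  Edge: 2^2 = 4;  Link: 2^3 = 8
Total ground atoms: 2 + 4 + 8 = 14.

14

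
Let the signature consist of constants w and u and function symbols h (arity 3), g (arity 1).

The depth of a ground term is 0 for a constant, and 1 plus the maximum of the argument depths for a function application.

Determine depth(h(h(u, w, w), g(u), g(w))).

depth(h(u, w, w)) = 1 + max(0, 0, 0) = 1
depth(g(u)) = 1 + depth(u) = 1 + 0 = 1
depth(g(w)) = 1 + depth(w) = 1 + 0 = 1
depth(h(h(u, w, w), g(u), g(w))) = 1 + max(1, 1, 1) = 2

2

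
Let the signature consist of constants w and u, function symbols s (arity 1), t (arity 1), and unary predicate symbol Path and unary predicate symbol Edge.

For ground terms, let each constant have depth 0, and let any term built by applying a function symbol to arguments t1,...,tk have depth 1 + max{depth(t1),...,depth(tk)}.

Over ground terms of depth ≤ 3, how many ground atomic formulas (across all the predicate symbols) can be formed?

First count ground terms of depth ≤ 3.
Count level by level. With function symbols s/1, t/1, the terms of depth ≤ k are the 2 constants together with each function applied to depth-≤(k−1) tuples, so N_k = 2 + N_{k-1} + N_{k-1}.
N_0 = 2
N_1 = 2 + 2 + 2 = 6
N_2 = 2 + 6 + 6 = 14
N_3 = 2 + 14 + 14 = 30
So |H| = 30.
A ground atom is a predicate applied to a tuple of terms from H, so the count is the sum over predicates of |H|^arity:
  Path: 30;  Edge: 30
Total ground atoms: 30 + 30 = 60.

60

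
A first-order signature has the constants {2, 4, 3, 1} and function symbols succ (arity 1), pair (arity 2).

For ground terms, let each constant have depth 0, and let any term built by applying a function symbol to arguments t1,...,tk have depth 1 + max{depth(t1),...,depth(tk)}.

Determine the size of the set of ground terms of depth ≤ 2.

604

If N_k denotes the number of depth-≤k ground terms, the 4 constants give N_0 = 4, and each function symbol of arity r contributes N_{k-1}^r new terms at level k: N_k = 4 + N_{k-1} + N_{k-1}^2.
N_0 = 4
N_1 = 4 + 4 + 4^2 = 24
N_2 = 4 + 24 + 24^2 = 604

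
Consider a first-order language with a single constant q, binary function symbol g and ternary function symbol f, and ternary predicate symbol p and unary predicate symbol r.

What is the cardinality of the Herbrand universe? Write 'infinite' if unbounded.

The signature has at least one function symbol (g, arity 2) and at least one constant (q).
Iterating g gives infinitely many distinct ground terms: q, g(q, q), g(g(q, q), g(q, q)), ...
So the Herbrand universe is infinite.

infinite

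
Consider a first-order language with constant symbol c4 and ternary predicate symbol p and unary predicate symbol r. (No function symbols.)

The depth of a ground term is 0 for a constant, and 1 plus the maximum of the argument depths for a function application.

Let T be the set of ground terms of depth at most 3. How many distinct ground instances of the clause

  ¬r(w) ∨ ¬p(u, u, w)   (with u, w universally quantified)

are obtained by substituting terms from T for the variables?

Ground terms of depth ≤ 3:
  With no function symbols every ground term is a constant, so there is exactly 1 ground term at every depth bound.
  N_0 = 1
  N_1 = 1
  N_2 = 1
  N_3 = 1
  Explicitly: c4.
So there is exactly 1 ground term available for substitution.
The body mentions every one of the 2 quantified variables; since ground terms form a free algebra, no two substitutions collapse to the same formula.
Number of ground instances = 1^2 = 1.

1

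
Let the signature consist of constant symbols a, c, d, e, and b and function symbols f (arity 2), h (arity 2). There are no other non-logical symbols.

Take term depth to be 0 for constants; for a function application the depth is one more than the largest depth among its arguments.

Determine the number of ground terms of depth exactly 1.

Let N_k = |{terms of depth ≤ k}|. Then N_0 = 5 and N_k = 5 + N_{k-1}^2 + N_{k-1}^2 for k ≥ 1 (one summand per function symbol, arity giving the exponent).
N_0 = 5
N_1 = 5 + 5^2 + 5^2 = 55
Terms of depth exactly 1: N_1 − N_0 = 55 − 5 = 50.

50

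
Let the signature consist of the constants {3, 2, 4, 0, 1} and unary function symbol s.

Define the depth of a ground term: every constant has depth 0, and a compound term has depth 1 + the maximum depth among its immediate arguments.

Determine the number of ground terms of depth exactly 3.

5

Write N_k for the number of ground terms of depth ≤ k. A term of depth ≤ k is either a constant or a function symbol applied to arguments of depth ≤ k−1, so N_k = 5 + N_{k-1}.
N_0 = 5
N_1 = 5 + 5 = 10
N_2 = 5 + 10 = 15
N_3 = 5 + 15 = 20
Terms of depth exactly 3: N_3 − N_2 = 20 − 15 = 5.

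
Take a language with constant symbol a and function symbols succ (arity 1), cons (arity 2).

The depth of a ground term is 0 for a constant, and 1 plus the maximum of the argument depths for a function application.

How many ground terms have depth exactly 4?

Count level by level. With function symbols succ/1, cons/2, the terms of depth ≤ k are the 1 constant together with each function applied to depth-≤(k−1) tuples, so N_k = 1 + N_{k-1} + N_{k-1}^2.
N_0 = 1
N_1 = 1 + 1 + 1^2 = 3
N_2 = 1 + 3 + 3^2 = 13
N_3 = 1 + 13 + 13^2 = 183
N_4 = 1 + 183 + 183^2 = 33673
Terms of depth exactly 4: N_4 − N_3 = 33673 − 183 = 33490.

33490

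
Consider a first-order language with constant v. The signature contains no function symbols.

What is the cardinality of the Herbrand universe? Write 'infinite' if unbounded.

There are no function symbols, so the only ground term is the single constant.
The Herbrand universe is {v}, finite with 1 element.

1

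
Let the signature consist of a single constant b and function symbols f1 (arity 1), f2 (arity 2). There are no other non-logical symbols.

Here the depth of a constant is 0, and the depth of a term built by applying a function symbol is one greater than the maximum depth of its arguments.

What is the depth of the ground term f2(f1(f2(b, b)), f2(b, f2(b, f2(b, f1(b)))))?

5

depth(f2(b, b)) = 1 + max(0, 0) = 1
depth(f1(f2(b, b))) = 1 + depth(f2(b, b)) = 1 + 1 = 2
depth(f1(b)) = 1 + depth(b) = 1 + 0 = 1
depth(f2(b, f1(b))) = 1 + max(0, 1) = 2
depth(f2(b, f2(b, f1(b)))) = 1 + max(0, 2) = 3
depth(f2(b, f2(b, f2(b, f1(b))))) = 1 + max(0, 3) = 4
depth(f2(f1(f2(b, b)), f2(b, f2(b, f2(b, f1(b)))))) = 1 + max(2, 4) = 5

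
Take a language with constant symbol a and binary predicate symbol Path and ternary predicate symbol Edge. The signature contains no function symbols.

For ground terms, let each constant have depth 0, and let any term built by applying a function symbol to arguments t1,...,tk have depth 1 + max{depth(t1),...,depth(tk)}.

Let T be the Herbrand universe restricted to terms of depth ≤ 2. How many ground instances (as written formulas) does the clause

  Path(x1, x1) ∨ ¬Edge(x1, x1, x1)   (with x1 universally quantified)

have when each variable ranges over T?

1

Ground terms of depth ≤ 2:
  With no function symbols every ground term is a constant, so there is exactly 1 ground term at every depth bound.
  N_0 = 1
  N_1 = 1
  N_2 = 1
  Explicitly: a.
So there is exactly 1 ground term available for substitution.
The variable x1 ranges independently over the available ground terms, and distinct assignments produce distinct instances.
Number of ground instances = 1.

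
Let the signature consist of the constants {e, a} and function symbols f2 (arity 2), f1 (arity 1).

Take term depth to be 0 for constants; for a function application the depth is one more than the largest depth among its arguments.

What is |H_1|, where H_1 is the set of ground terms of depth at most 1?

Let N_k = |{terms of depth ≤ k}|. Then N_0 = 2 and N_k = 2 + N_{k-1}^2 + N_{k-1} for k ≥ 1 (one summand per function symbol, arity giving the exponent).
N_0 = 2
N_1 = 2 + 2^2 + 2 = 8

8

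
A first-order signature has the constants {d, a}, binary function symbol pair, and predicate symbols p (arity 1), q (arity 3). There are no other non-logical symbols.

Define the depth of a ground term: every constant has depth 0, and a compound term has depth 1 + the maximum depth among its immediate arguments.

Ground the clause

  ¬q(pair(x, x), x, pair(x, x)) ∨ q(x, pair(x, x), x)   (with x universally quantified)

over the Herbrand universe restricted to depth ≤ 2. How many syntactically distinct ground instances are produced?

38

Ground terms of depth ≤ 2:
  Count level by level. With function symbols pair/2, the terms of depth ≤ k are the 2 constants together with each function applied to depth-≤(k−1) tuples, so N_k = 2 + N_{k-1}^2.
  N_0 = 2
  N_1 = 2 + 2^2 = 6
  N_2 = 2 + 6^2 = 38
So there are 38 ground terms available for substitution.
The body mentions the single quantified variable x; since ground terms form a free algebra, no two substitutions collapse to the same formula.
Number of ground instances = 38.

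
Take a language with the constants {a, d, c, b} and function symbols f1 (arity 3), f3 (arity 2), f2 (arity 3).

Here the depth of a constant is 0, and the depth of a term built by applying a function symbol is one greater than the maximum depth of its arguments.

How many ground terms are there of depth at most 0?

4

If N_k denotes the number of depth-≤k ground terms, the 4 constants give N_0 = 4, and each function symbol of arity r contributes N_{k-1}^r new terms at level k: N_k = 4 + N_{k-1}^3 + N_{k-1}^2 + N_{k-1}^3.
N_0 = 4
Explicitly: a, d, c, b.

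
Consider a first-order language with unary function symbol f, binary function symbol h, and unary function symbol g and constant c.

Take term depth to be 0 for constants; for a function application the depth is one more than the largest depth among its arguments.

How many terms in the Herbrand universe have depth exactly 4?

Let N_k = |{terms of depth ≤ k}|. Then N_0 = 1 and N_k = 1 + N_{k-1} + N_{k-1}^2 + N_{k-1} for k ≥ 1 (one summand per function symbol, arity giving the exponent).
N_0 = 1
N_1 = 1 + 1 + 1^2 + 1 = 4
N_2 = 1 + 4 + 4^2 + 4 = 25
N_3 = 1 + 25 + 25^2 + 25 = 676
N_4 = 1 + 676 + 676^2 + 676 = 458329
Terms of depth exactly 4: N_4 − N_3 = 458329 − 676 = 457653.

457653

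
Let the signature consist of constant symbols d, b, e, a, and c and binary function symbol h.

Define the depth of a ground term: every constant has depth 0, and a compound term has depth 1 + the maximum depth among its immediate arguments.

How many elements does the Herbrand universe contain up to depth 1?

Let N_k count ground terms of depth at most k. Each non-constant term of depth ≤ k is some function symbol applied to depth-≤(k−1) arguments, giving N_k = 5 + N_{k-1}^2.
N_0 = 5
N_1 = 5 + 5^2 = 30

30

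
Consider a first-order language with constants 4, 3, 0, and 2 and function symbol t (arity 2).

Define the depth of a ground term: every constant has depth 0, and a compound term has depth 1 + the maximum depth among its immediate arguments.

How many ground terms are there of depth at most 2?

Let N_k count ground terms of depth at most k. Each non-constant term of depth ≤ k is some function symbol applied to depth-≤(k−1) arguments, giving N_k = 4 + N_{k-1}^2.
N_0 = 4
N_1 = 4 + 4^2 = 20
N_2 = 4 + 20^2 = 404

404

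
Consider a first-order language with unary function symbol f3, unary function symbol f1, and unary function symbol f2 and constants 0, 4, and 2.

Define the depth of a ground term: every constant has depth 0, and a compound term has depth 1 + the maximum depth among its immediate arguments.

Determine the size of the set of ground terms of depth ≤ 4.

Let N_k = |{terms of depth ≤ k}|. Then N_0 = 3 and N_k = 3 + N_{k-1} + N_{k-1} + N_{k-1} for k ≥ 1 (one summand per function symbol, arity giving the exponent).
N_0 = 3
N_1 = 3 + 3 + 3 + 3 = 12
N_2 = 3 + 12 + 12 + 12 = 39
N_3 = 3 + 39 + 39 + 39 = 120
N_4 = 3 + 120 + 120 + 120 = 363

363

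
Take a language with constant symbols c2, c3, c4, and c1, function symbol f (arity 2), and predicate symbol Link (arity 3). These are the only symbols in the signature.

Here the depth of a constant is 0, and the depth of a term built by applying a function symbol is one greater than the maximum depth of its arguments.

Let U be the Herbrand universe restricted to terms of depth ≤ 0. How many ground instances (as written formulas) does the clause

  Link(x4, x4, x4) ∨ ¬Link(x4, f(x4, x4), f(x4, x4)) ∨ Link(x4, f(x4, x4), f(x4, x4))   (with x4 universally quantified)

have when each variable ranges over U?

4

Ground terms of depth ≤ 0:
  If N_k denotes the number of depth-≤k ground terms, the 4 constants give N_0 = 4, and each function symbol of arity r contributes N_{k-1}^r new terms at level k: N_k = 4 + N_{k-1}^2.
  N_0 = 4
So there are 4 ground terms available for substitution.
The body mentions the single quantified variable x4; since ground terms form a free algebra, no two substitutions collapse to the same formula.
Number of ground instances = 4.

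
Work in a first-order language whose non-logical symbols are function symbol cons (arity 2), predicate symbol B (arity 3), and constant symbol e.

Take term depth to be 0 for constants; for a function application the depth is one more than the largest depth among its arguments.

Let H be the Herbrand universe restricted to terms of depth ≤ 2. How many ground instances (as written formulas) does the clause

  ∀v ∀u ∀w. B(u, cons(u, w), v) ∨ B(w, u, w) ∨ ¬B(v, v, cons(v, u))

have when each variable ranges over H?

125

Ground terms of depth ≤ 2:
  Count level by level. With function symbols cons/2, the terms of depth ≤ k are the 1 constant together with each function applied to depth-≤(k−1) tuples, so N_k = 1 + N_{k-1}^2.
  N_0 = 1
  N_1 = 1 + 1^2 = 2
  N_2 = 1 + 2^2 = 5
So there are 5 ground terms available for substitution.
Each of v, u, w ranges independently over the available ground terms, and distinct assignments produce distinct instances.
Number of ground instances = 5^3 = 125.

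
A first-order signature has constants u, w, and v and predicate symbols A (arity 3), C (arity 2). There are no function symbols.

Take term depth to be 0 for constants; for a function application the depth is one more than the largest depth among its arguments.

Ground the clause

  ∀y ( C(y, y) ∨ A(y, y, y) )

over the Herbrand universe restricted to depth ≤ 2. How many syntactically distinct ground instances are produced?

Ground terms of depth ≤ 2:
  With no function symbols every ground term is a constant, so there are exactly 3 ground terms at every depth bound.
  N_0 = 3
  N_1 = 3
  N_2 = 3
  Explicitly: u, w, v.
So there are 3 ground terms available for substitution.
The variable y ranges independently over the available ground terms, and distinct assignments produce distinct instances.
Number of ground instances = 3.

3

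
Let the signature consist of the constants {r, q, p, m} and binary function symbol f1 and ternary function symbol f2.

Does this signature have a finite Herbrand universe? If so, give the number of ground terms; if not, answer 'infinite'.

The signature has at least one function symbol (f1, arity 2) and at least one constant (r).
Iterating f1 gives infinitely many distinct ground terms: r, f1(r, r), f1(f1(r, r), f1(r, r)), ...
So the Herbrand universe is infinite.

infinite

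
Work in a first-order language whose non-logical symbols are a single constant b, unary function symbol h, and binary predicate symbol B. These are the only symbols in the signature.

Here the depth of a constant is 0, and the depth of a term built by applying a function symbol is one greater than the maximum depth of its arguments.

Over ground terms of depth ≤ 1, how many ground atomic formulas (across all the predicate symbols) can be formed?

4

First count ground terms of depth ≤ 1.
If N_k denotes the number of depth-≤k ground terms, the 1 constant gives N_0 = 1, and each function symbol of arity r contributes N_{k-1}^r new terms at level k: N_k = 1 + N_{k-1}.
N_0 = 1
N_1 = 1 + 1 = 2
Explicitly: b, h(b).
So |H| = 2.
Each predicate of arity r yields |H|^r ground atoms (one per choice of an r-tuple from H):
  B: 2^2 = 4
Total ground atoms: 4.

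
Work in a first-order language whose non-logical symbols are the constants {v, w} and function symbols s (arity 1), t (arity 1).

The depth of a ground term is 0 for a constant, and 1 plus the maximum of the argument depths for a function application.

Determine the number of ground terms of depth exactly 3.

16

Write N_k for the number of ground terms of depth ≤ k. A term of depth ≤ k is either a constant or a function symbol applied to arguments of depth ≤ k−1, so N_k = 2 + N_{k-1} + N_{k-1}.
N_0 = 2
N_1 = 2 + 2 + 2 = 6
N_2 = 2 + 6 + 6 = 14
N_3 = 2 + 14 + 14 = 30
Terms of depth exactly 3: N_3 − N_2 = 30 − 14 = 16.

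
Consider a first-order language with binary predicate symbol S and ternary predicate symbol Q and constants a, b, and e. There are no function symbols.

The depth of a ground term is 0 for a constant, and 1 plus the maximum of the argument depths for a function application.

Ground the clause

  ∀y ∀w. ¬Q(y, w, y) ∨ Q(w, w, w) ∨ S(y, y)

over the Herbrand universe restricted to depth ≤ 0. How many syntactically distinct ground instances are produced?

9

Ground terms of depth ≤ 0:
  With no function symbols every ground term is a constant, so there are exactly 3 ground terms at every depth bound.
  N_0 = 3
So there are 3 ground terms available for substitution.
Each of y, w ranges independently over the available ground terms, and distinct assignments produce distinct instances.
Number of ground instances = 3^2 = 9.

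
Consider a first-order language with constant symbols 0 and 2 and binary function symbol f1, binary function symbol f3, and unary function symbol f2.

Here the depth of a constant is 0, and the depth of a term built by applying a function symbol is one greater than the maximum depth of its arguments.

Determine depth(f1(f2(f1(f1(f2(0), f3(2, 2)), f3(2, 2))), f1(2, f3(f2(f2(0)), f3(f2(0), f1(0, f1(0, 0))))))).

6

depth(f2(0)) = 1 + depth(0) = 1 + 0 = 1
depth(f3(2, 2)) = 1 + max(0, 0) = 1
depth(f1(f2(0), f3(2, 2))) = 1 + max(1, 1) = 2
depth(f1(f1(f2(0), f3(2, 2)), f3(2, 2))) = 1 + max(2, 1) = 3
depth(f2(f1(f1(f2(0), f3(2, 2)), f3(2, 2)))) = 1 + depth(f1(f1(f2(0), f3(2, 2)), f3(2, 2))) = 1 + 3 = 4
depth(f2(f2(0))) = 1 + depth(f2(0)) = 1 + 1 = 2
depth(f1(0, 0)) = 1 + max(0, 0) = 1
depth(f1(0, f1(0, 0))) = 1 + max(0, 1) = 2
depth(f3(f2(0), f1(0, f1(0, 0)))) = 1 + max(1, 2) = 3
depth(f3(f2(f2(0)), f3(f2(0), f1(0, f1(0, 0))))) = 1 + max(2, 3) = 4
depth(f1(2, f3(f2(f2(0)), f3(f2(0), f1(0, f1(0, 0)))))) = 1 + max(0, 4) = 5
depth(f1(f2(f1(f1(f2(0), f3(2, 2)), f3(2, 2))), f1(2, f3(f2(f2(0)), f3(f2(0), f1(0, f1(0, 0))))))) = 1 + max(4, 5) = 6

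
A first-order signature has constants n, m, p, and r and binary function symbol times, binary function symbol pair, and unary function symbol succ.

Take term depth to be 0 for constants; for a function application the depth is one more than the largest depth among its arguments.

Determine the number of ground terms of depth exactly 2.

Let N_k = |{terms of depth ≤ k}|. Then N_0 = 4 and N_k = 4 + N_{k-1}^2 + N_{k-1}^2 + N_{k-1} for k ≥ 1 (one summand per function symbol, arity giving the exponent).
N_0 = 4
N_1 = 4 + 4^2 + 4^2 + 4 = 40
N_2 = 4 + 40^2 + 40^2 + 40 = 3244
Terms of depth exactly 2: N_2 − N_1 = 3244 − 40 = 3204.

3204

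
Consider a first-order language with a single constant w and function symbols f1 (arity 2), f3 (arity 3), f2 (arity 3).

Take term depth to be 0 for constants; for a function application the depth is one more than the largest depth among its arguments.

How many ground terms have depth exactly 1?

Let N_k = |{terms of depth ≤ k}|. Then N_0 = 1 and N_k = 1 + N_{k-1}^2 + N_{k-1}^3 + N_{k-1}^3 for k ≥ 1 (one summand per function symbol, arity giving the exponent).
N_0 = 1
N_1 = 1 + 1^2 + 1^3 + 1^3 = 4
Terms of depth exactly 1: N_1 − N_0 = 4 − 1 = 3.

3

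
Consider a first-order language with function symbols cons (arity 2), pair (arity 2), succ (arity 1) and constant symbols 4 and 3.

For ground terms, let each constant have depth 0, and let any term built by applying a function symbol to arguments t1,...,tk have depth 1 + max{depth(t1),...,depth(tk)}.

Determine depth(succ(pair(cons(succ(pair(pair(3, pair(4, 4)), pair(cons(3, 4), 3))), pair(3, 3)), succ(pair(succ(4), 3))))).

7

depth(pair(4, 4)) = 1 + max(0, 0) = 1
depth(pair(3, pair(4, 4))) = 1 + max(0, 1) = 2
depth(cons(3, 4)) = 1 + max(0, 0) = 1
depth(pair(cons(3, 4), 3)) = 1 + max(1, 0) = 2
depth(pair(pair(3, pair(4, 4)), pair(cons(3, 4), 3))) = 1 + max(2, 2) = 3
depth(succ(pair(pair(3, pair(4, 4)), pair(cons(3, 4), 3)))) = 1 + depth(pair(pair(3, pair(4, 4)), pair(cons(3, 4), 3))) = 1 + 3 = 4
depth(pair(3, 3)) = 1 + max(0, 0) = 1
depth(cons(succ(pair(pair(3, pair(4, 4)), pair(cons(3, 4), 3))), pair(3, 3))) = 1 + max(4, 1) = 5
depth(succ(4)) = 1 + depth(4) = 1 + 0 = 1
depth(pair(succ(4), 3)) = 1 + max(1, 0) = 2
depth(succ(pair(succ(4), 3))) = 1 + depth(pair(succ(4), 3)) = 1 + 2 = 3
depth(pair(cons(succ(pair(pair(3, pair(4, 4)), pair(cons(3, 4), 3))), pair(3, 3)), succ(pair(succ(4), 3)))) = 1 + max(5, 3) = 6
depth(succ(pair(cons(succ(pair(pair(3, pair(4, 4)), pair(cons(3, 4), 3))), pair(3, 3)), succ(pair(succ(4), 3))))) = 1 + depth(pair(cons(succ(pair(pair(3, pair(4, 4)), pair(cons(3, 4), 3))), pair(3, 3)), succ(pair(succ(4), 3)))) = 1 + 6 = 7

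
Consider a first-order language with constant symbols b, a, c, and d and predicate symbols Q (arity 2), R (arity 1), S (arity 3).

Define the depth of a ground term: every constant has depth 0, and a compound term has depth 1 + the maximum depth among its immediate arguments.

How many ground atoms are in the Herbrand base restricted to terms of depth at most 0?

84

First count ground terms of depth ≤ 0.
With no function symbols every ground term is a constant, so there are exactly 4 ground terms at every depth bound.
N_0 = 4
Explicitly: b, a, c, d.
So |H| = 4.
A ground atom is a predicate applied to a tuple of terms from H, so the count is the sum over predicates of |H|^arity:
  Q: 4^2 = 16;  R: 4;  S: 4^3 = 64
Total ground atoms: 16 + 4 + 64 = 84.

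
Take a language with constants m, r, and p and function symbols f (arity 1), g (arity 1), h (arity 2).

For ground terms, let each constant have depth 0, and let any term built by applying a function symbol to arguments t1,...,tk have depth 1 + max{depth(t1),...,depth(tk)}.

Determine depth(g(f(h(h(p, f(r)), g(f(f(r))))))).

depth(f(r)) = 1 + depth(r) = 1 + 0 = 1
depth(h(p, f(r))) = 1 + max(0, 1) = 2
depth(f(f(r))) = 1 + depth(f(r)) = 1 + 1 = 2
depth(g(f(f(r)))) = 1 + depth(f(f(r))) = 1 + 2 = 3
depth(h(h(p, f(r)), g(f(f(r))))) = 1 + max(2, 3) = 4
depth(f(h(h(p, f(r)), g(f(f(r)))))) = 1 + depth(h(h(p, f(r)), g(f(f(r))))) = 1 + 4 = 5
depth(g(f(h(h(p, f(r)), g(f(f(r))))))) = 1 + depth(f(h(h(p, f(r)), g(f(f(r)))))) = 1 + 5 = 6

6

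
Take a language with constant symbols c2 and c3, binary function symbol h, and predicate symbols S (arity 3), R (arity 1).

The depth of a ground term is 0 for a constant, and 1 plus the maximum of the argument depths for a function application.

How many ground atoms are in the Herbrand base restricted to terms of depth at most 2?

First count ground terms of depth ≤ 2.
Count level by level. With function symbols h/2, the terms of depth ≤ k are the 2 constants together with each function applied to depth-≤(k−1) tuples, so N_k = 2 + N_{k-1}^2.
N_0 = 2
N_1 = 2 + 2^2 = 6
N_2 = 2 + 6^2 = 38
So |H| = 38.
Ground atoms are formed by filling each argument slot of a predicate with a term from H, so an r-ary predicate gives |H|^r atoms:
  S: 38^3 = 54872;  R: 38
Total ground atoms: 54872 + 38 = 54910.

54910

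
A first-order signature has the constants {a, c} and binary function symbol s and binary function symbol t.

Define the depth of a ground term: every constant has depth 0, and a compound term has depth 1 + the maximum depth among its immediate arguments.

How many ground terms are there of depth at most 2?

Let N_k count ground terms of depth at most k. Each non-constant term of depth ≤ k is some function symbol applied to depth-≤(k−1) arguments, giving N_k = 2 + N_{k-1}^2 + N_{k-1}^2.
N_0 = 2
N_1 = 2 + 2^2 + 2^2 = 10
N_2 = 2 + 10^2 + 10^2 = 202

202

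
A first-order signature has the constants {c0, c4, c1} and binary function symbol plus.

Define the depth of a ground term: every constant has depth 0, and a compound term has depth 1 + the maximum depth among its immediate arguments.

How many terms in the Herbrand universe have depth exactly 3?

21465

Count level by level. With function symbols plus/2, the terms of depth ≤ k are the 3 constants together with each function applied to depth-≤(k−1) tuples, so N_k = 3 + N_{k-1}^2.
N_0 = 3
N_1 = 3 + 3^2 = 12
N_2 = 3 + 12^2 = 147
N_3 = 3 + 147^2 = 21612
Terms of depth exactly 3: N_3 − N_2 = 21612 − 147 = 21465.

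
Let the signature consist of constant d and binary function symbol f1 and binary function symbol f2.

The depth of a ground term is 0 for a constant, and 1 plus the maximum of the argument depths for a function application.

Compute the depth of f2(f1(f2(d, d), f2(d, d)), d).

depth(f2(d, d)) = 1 + max(0, 0) = 1
depth(f1(f2(d, d), f2(d, d))) = 1 + max(1, 1) = 2
depth(f2(f1(f2(d, d), f2(d, d)), d)) = 1 + max(2, 0) = 3

3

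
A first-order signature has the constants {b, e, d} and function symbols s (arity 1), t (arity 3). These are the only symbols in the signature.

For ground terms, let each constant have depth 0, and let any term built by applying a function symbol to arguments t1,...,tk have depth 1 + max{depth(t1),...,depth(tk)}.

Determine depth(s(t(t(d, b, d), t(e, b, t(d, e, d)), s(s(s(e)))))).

5

depth(t(d, b, d)) = 1 + max(0, 0, 0) = 1
depth(t(d, e, d)) = 1 + max(0, 0, 0) = 1
depth(t(e, b, t(d, e, d))) = 1 + max(0, 0, 1) = 2
depth(s(e)) = 1 + depth(e) = 1 + 0 = 1
depth(s(s(e))) = 1 + depth(s(e)) = 1 + 1 = 2
depth(s(s(s(e)))) = 1 + depth(s(s(e))) = 1 + 2 = 3
depth(t(t(d, b, d), t(e, b, t(d, e, d)), s(s(s(e))))) = 1 + max(1, 2, 3) = 4
depth(s(t(t(d, b, d), t(e, b, t(d, e, d)), s(s(s(e)))))) = 1 + depth(t(t(d, b, d), t(e, b, t(d, e, d)), s(s(s(e))))) = 1 + 4 = 5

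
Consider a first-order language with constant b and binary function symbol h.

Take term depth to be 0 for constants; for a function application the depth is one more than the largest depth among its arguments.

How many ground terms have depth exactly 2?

3

Write N_k for the number of ground terms of depth ≤ k. A term of depth ≤ k is either a constant or a function symbol applied to arguments of depth ≤ k−1, so N_k = 1 + N_{k-1}^2.
N_0 = 1
N_1 = 1 + 1^2 = 2
N_2 = 1 + 2^2 = 5
Terms of depth exactly 2: N_2 − N_1 = 5 − 2 = 3.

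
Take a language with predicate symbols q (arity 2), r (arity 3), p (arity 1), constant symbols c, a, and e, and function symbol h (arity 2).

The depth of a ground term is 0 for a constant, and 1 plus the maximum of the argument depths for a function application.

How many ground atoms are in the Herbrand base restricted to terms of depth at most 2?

First count ground terms of depth ≤ 2.
Write N_k for the number of ground terms of depth ≤ k. A term of depth ≤ k is either a constant or a function symbol applied to arguments of depth ≤ k−1, so N_k = 3 + N_{k-1}^2.
N_0 = 3
N_1 = 3 + 3^2 = 12
N_2 = 3 + 12^2 = 147
So |H| = 147.
A ground atom is a predicate applied to a tuple of terms from H, so the count is the sum over predicates of |H|^arity:
  q: 147^2 = 21609;  r: 147^3 = 3176523;  p: 147
Total ground atoms: 21609 + 3176523 + 147 = 3198279.

3198279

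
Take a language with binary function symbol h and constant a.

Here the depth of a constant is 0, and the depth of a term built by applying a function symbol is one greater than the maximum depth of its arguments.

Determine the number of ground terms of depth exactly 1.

1

Let N_k = |{terms of depth ≤ k}|. Then N_0 = 1 and N_k = 1 + N_{k-1}^2 for k ≥ 1 (one summand per function symbol, arity giving the exponent).
N_0 = 1
N_1 = 1 + 1^2 = 2
Terms of depth exactly 1: N_1 − N_0 = 2 − 1 = 1.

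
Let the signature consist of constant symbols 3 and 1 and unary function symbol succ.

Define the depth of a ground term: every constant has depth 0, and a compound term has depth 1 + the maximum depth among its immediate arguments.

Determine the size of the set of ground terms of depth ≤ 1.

4

Write N_k for the number of ground terms of depth ≤ k. A term of depth ≤ k is either a constant or a function symbol applied to arguments of depth ≤ k−1, so N_k = 2 + N_{k-1}.
N_0 = 2
N_1 = 2 + 2 = 4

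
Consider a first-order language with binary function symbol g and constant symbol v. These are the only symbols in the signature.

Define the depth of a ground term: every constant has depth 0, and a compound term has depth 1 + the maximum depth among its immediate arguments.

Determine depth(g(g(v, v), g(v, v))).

2

depth(g(v, v)) = 1 + max(0, 0) = 1
depth(g(g(v, v), g(v, v))) = 1 + max(1, 1) = 2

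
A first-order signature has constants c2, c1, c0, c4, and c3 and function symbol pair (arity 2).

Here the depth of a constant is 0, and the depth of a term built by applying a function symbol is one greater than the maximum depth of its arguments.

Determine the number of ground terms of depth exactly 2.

Write N_k for the number of ground terms of depth ≤ k. A term of depth ≤ k is either a constant or a function symbol applied to arguments of depth ≤ k−1, so N_k = 5 + N_{k-1}^2.
N_0 = 5
N_1 = 5 + 5^2 = 30
N_2 = 5 + 30^2 = 905
Terms of depth exactly 2: N_2 − N_1 = 905 − 30 = 875.

875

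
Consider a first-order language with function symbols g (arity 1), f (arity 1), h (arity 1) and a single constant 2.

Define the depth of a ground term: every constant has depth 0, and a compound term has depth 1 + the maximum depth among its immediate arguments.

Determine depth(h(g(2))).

2

depth(g(2)) = 1 + depth(2) = 1 + 0 = 1
depth(h(g(2))) = 1 + depth(g(2)) = 1 + 1 = 2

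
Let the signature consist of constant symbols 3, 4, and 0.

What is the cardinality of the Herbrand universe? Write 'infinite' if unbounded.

3

There are no function symbols, so every ground term is one of the 3 constants.
The Herbrand universe is {3, 4, 0}, which is finite with 3 elements.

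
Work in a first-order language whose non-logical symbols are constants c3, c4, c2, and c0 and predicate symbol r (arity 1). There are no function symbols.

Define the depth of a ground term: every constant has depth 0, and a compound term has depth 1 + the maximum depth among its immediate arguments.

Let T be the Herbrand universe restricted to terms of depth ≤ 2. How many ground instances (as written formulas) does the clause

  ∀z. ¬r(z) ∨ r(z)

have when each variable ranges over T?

4

Ground terms of depth ≤ 2:
  With no function symbols every ground term is a constant, so there are exactly 4 ground terms at every depth bound.
  N_0 = 4
  N_1 = 4
  N_2 = 4
So there are 4 ground terms available for substitution.
There is 1 variable to instantiate (z),  occurring in at least one literal, so different choices give different ground instances.
Number of ground instances = 4.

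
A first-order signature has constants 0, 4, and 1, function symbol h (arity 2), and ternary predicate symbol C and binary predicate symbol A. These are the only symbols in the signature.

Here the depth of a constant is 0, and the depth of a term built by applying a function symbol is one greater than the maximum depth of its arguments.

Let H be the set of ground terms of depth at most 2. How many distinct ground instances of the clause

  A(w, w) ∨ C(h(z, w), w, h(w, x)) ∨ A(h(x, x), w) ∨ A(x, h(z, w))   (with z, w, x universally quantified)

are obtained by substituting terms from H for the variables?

Ground terms of depth ≤ 2:
  Let N_k count ground terms of depth at most k. Each non-constant term of depth ≤ k is some function symbol applied to depth-≤(k−1) arguments, giving N_k = 3 + N_{k-1}^2.
  N_0 = 3
  N_1 = 3 + 3^2 = 12
  N_2 = 3 + 12^2 = 147
So there are 147 ground terms available for substitution.
There are 3 variables to instantiate (z, w, x), each occurring in at least one literal, so different choices give different ground instances.
Number of ground instances = 147^3 = 3176523.

3176523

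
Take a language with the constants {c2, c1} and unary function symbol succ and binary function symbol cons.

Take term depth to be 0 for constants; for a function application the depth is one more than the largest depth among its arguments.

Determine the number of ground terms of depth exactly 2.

66

Count level by level. With function symbols succ/1, cons/2, the terms of depth ≤ k are the 2 constants together with each function applied to depth-≤(k−1) tuples, so N_k = 2 + N_{k-1} + N_{k-1}^2.
N_0 = 2
N_1 = 2 + 2 + 2^2 = 8
N_2 = 2 + 8 + 8^2 = 74
Terms of depth exactly 2: N_2 − N_1 = 74 − 8 = 66.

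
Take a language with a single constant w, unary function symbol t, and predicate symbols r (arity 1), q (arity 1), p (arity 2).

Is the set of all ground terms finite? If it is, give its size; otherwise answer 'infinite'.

infinite

The signature has at least one function symbol (t, arity 1) and at least one constant (w).
Iterating t gives infinitely many distinct ground terms: w, t(w), t(t(w)), ...
So the Herbrand universe is infinite.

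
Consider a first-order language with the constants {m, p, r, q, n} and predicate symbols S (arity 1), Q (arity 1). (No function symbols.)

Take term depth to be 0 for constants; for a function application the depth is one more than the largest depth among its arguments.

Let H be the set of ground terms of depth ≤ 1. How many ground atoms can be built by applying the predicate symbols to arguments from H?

First count ground terms of depth ≤ 1.
With no function symbols every ground term is a constant, so there are exactly 5 ground terms at every depth bound.
N_0 = 5
N_1 = 5
Explicitly: m, p, r, q, n.
So |H| = 5.
Each predicate of arity r yields |H|^r ground atoms (one per choice of an r-tuple from H):
  S: 5;  Q: 5
Total ground atoms: 5 + 5 = 10.

10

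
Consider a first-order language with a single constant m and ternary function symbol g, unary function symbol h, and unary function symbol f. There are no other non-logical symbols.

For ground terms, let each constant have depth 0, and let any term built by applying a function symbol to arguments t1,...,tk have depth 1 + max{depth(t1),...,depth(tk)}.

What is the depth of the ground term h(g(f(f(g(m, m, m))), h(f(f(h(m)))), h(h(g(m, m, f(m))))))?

depth(g(m, m, m)) = 1 + max(0, 0, 0) = 1
depth(f(g(m, m, m))) = 1 + depth(g(m, m, m)) = 1 + 1 = 2
depth(f(f(g(m, m, m)))) = 1 + depth(f(g(m, m, m))) = 1 + 2 = 3
depth(h(m)) = 1 + depth(m) = 1 + 0 = 1
depth(f(h(m))) = 1 + depth(h(m)) = 1 + 1 = 2
depth(f(f(h(m)))) = 1 + depth(f(h(m))) = 1 + 2 = 3
depth(h(f(f(h(m))))) = 1 + depth(f(f(h(m)))) = 1 + 3 = 4
depth(f(m)) = 1 + depth(m) = 1 + 0 = 1
depth(g(m, m, f(m))) = 1 + max(0, 0, 1) = 2
depth(h(g(m, m, f(m)))) = 1 + depth(g(m, m, f(m))) = 1 + 2 = 3
depth(h(h(g(m, m, f(m))))) = 1 + depth(h(g(m, m, f(m)))) = 1 + 3 = 4
depth(g(f(f(g(m, m, m))), h(f(f(h(m)))), h(h(g(m, m, f(m)))))) = 1 + max(3, 4, 4) = 5
depth(h(g(f(f(g(m, m, m))), h(f(f(h(m)))), h(h(g(m, m, f(m))))))) = 1 + depth(g(f(f(g(m, m, m))), h(f(f(h(m)))), h(h(g(m, m, f(m)))))) = 1 + 5 = 6

6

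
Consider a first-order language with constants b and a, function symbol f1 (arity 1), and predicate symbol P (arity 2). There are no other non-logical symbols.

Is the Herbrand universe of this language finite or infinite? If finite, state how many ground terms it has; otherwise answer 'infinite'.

The signature has at least one function symbol (f1, arity 1) and at least one constant (b).
Iterating f1 gives infinitely many distinct ground terms: b, f1(b), f1(f1(b)), ...
So the Herbrand universe is infinite.

infinite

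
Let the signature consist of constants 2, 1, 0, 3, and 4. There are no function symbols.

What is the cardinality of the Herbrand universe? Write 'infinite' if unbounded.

There are no function symbols, so every ground term is one of the 5 constants.
The Herbrand universe is {2, 1, 0, 3, 4}, which is finite with 5 elements.

5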